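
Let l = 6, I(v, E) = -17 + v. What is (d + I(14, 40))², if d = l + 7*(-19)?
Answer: 16900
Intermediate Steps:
d = -127 (d = 6 + 7*(-19) = 6 - 133 = -127)
(d + I(14, 40))² = (-127 + (-17 + 14))² = (-127 - 3)² = (-130)² = 16900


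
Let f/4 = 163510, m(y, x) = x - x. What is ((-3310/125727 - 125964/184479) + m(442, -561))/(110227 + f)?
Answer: -5482567106/5908800699223737 ≈ -9.2786e-7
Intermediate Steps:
m(y, x) = 0
f = 654040 (f = 4*163510 = 654040)
((-3310/125727 - 125964/184479) + m(442, -561))/(110227 + f) = ((-3310/125727 - 125964/184479) + 0)/(110227 + 654040) = ((-3310*1/125727 - 125964*1/184479) + 0)/764267 = ((-3310/125727 - 41988/61493) + 0)*(1/764267) = (-5482567106/7731330411 + 0)*(1/764267) = -5482567106/7731330411*1/764267 = -5482567106/5908800699223737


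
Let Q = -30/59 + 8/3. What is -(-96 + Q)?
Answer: 16610/177 ≈ 93.842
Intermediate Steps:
Q = 382/177 (Q = -30*1/59 + 8*(⅓) = -30/59 + 8/3 = 382/177 ≈ 2.1582)
-(-96 + Q) = -(-96 + 382/177) = -1*(-16610/177) = 16610/177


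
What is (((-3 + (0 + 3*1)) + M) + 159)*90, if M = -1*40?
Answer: 10710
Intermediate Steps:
M = -40
(((-3 + (0 + 3*1)) + M) + 159)*90 = (((-3 + (0 + 3*1)) - 40) + 159)*90 = (((-3 + (0 + 3)) - 40) + 159)*90 = (((-3 + 3) - 40) + 159)*90 = ((0 - 40) + 159)*90 = (-40 + 159)*90 = 119*90 = 10710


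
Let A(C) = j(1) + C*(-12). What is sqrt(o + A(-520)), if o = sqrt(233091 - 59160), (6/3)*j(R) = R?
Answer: sqrt(24962 + 4*sqrt(173931))/2 ≈ 81.594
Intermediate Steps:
j(R) = R/2
A(C) = 1/2 - 12*C (A(C) = (1/2)*1 + C*(-12) = 1/2 - 12*C)
o = sqrt(173931) ≈ 417.05
sqrt(o + A(-520)) = sqrt(sqrt(173931) + (1/2 - 12*(-520))) = sqrt(sqrt(173931) + (1/2 + 6240)) = sqrt(sqrt(173931) + 12481/2) = sqrt(12481/2 + sqrt(173931))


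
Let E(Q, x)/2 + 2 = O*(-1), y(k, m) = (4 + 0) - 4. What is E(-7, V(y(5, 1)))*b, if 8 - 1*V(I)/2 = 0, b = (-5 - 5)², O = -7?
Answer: 1000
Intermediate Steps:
y(k, m) = 0 (y(k, m) = 4 - 4 = 0)
b = 100 (b = (-10)² = 100)
V(I) = 16 (V(I) = 16 - 2*0 = 16 + 0 = 16)
E(Q, x) = 10 (E(Q, x) = -4 + 2*(-7*(-1)) = -4 + 2*7 = -4 + 14 = 10)
E(-7, V(y(5, 1)))*b = 10*100 = 1000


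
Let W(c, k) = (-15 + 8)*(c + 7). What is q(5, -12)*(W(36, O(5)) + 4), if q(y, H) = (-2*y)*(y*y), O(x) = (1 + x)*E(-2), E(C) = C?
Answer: 74250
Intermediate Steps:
O(x) = -2 - 2*x (O(x) = (1 + x)*(-2) = -2 - 2*x)
q(y, H) = -2*y³ (q(y, H) = (-2*y)*y² = -2*y³)
W(c, k) = -49 - 7*c (W(c, k) = -7*(7 + c) = -49 - 7*c)
q(5, -12)*(W(36, O(5)) + 4) = (-2*5³)*((-49 - 7*36) + 4) = (-2*125)*((-49 - 252) + 4) = -250*(-301 + 4) = -250*(-297) = 74250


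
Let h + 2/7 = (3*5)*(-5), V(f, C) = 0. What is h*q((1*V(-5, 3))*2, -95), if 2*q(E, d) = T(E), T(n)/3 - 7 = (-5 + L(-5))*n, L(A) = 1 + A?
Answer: -1581/2 ≈ -790.50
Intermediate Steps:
T(n) = 21 - 27*n (T(n) = 21 + 3*((-5 + (1 - 5))*n) = 21 + 3*((-5 - 4)*n) = 21 + 3*(-9*n) = 21 - 27*n)
h = -527/7 (h = -2/7 + (3*5)*(-5) = -2/7 + 15*(-5) = -2/7 - 75 = -527/7 ≈ -75.286)
q(E, d) = 21/2 - 27*E/2 (q(E, d) = (21 - 27*E)/2 = 21/2 - 27*E/2)
h*q((1*V(-5, 3))*2, -95) = -527*(21/2 - 27*1*0*2/2)/7 = -527*(21/2 - 0*2)/7 = -527*(21/2 - 27/2*0)/7 = -527*(21/2 + 0)/7 = -527/7*21/2 = -1581/2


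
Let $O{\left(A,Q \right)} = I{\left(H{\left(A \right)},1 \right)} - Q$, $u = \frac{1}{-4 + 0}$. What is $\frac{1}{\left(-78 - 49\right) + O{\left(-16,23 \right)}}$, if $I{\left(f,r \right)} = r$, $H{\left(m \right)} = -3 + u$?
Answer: $- \frac{1}{149} \approx -0.0067114$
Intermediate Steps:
$u = - \frac{1}{4}$ ($u = \frac{1}{-4} = - \frac{1}{4} \approx -0.25$)
$H{\left(m \right)} = - \frac{13}{4}$ ($H{\left(m \right)} = -3 - \frac{1}{4} = - \frac{13}{4}$)
$O{\left(A,Q \right)} = 1 - Q$
$\frac{1}{\left(-78 - 49\right) + O{\left(-16,23 \right)}} = \frac{1}{\left(-78 - 49\right) + \left(1 - 23\right)} = \frac{1}{-127 - 22} = \frac{1}{-149} = - \frac{1}{149}$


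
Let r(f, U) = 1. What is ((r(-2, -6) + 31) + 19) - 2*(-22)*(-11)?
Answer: -433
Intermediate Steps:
((r(-2, -6) + 31) + 19) - 2*(-22)*(-11) = ((1 + 31) + 19) - 2*(-22)*(-11) = (32 + 19) + 44*(-11) = 51 - 484 = -433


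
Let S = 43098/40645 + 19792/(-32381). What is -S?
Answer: -53737318/119647795 ≈ -0.44913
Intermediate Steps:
S = 53737318/119647795 (S = 43098*(1/40645) + 19792*(-1/32381) = 3918/3695 - 19792/32381 = 53737318/119647795 ≈ 0.44913)
-S = -1*53737318/119647795 = -53737318/119647795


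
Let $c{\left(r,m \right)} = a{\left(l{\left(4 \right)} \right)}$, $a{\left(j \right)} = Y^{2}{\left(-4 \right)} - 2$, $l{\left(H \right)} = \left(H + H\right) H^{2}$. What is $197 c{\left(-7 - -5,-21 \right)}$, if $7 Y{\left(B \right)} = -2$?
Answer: $- \frac{18518}{49} \approx -377.92$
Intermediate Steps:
$Y{\left(B \right)} = - \frac{2}{7}$ ($Y{\left(B \right)} = \frac{1}{7} \left(-2\right) = - \frac{2}{7}$)
$l{\left(H \right)} = 2 H^{3}$ ($l{\left(H \right)} = 2 H H^{2} = 2 H^{3}$)
$a{\left(j \right)} = - \frac{94}{49}$ ($a{\left(j \right)} = \left(- \frac{2}{7}\right)^{2} - 2 = \frac{4}{49} - 2 = - \frac{94}{49}$)
$c{\left(r,m \right)} = - \frac{94}{49}$
$197 c{\left(-7 - -5,-21 \right)} = 197 \left(- \frac{94}{49}\right) = - \frac{18518}{49}$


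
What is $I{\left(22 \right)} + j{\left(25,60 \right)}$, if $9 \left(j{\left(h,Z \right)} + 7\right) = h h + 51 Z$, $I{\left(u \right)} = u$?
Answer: $\frac{3820}{9} \approx 424.44$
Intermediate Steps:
$j{\left(h,Z \right)} = -7 + \frac{h^{2}}{9} + \frac{17 Z}{3}$ ($j{\left(h,Z \right)} = -7 + \frac{h h + 51 Z}{9} = -7 + \frac{h^{2} + 51 Z}{9} = -7 + \left(\frac{h^{2}}{9} + \frac{17 Z}{3}\right) = -7 + \frac{h^{2}}{9} + \frac{17 Z}{3}$)
$I{\left(22 \right)} + j{\left(25,60 \right)} = 22 + \left(-7 + \frac{25^{2}}{9} + \frac{17}{3} \cdot 60\right) = 22 + \left(-7 + \frac{1}{9} \cdot 625 + 340\right) = 22 + \left(-7 + \frac{625}{9} + 340\right) = 22 + \frac{3622}{9} = \frac{3820}{9}$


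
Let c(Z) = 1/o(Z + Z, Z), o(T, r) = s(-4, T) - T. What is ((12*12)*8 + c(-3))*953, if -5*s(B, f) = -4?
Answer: 37331869/34 ≈ 1.0980e+6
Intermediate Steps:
s(B, f) = 4/5 (s(B, f) = -1/5*(-4) = 4/5)
o(T, r) = 4/5 - T
c(Z) = 1/(4/5 - 2*Z) (c(Z) = 1/(4/5 - (Z + Z)) = 1/(4/5 - 2*Z))
((12*12)*8 + c(-3))*953 = ((12*12)*8 - 5/(-4 + 10*(-3)))*953 = (144*8 - 5/(-4 - 30))*953 = (1152 - 5/(-34))*953 = (1152 - 5*(-1/34))*953 = (1152 + 5/34)*953 = (39173/34)*953 = 37331869/34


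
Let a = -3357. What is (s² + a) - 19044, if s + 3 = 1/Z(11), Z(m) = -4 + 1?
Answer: -201509/9 ≈ -22390.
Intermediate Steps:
Z(m) = -3
s = -10/3 (s = -3 + 1/(-3) = -3 - ⅓ = -10/3 ≈ -3.3333)
(s² + a) - 19044 = ((-10/3)² - 3357) - 19044 = (100/9 - 3357) - 19044 = -30113/9 - 19044 = -201509/9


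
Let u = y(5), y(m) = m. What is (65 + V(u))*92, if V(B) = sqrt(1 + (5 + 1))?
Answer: 5980 + 92*sqrt(7) ≈ 6223.4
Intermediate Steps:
u = 5
V(B) = sqrt(7) (V(B) = sqrt(1 + 6) = sqrt(7))
(65 + V(u))*92 = (65 + sqrt(7))*92 = 5980 + 92*sqrt(7)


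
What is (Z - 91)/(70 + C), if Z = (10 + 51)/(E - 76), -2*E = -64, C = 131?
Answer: -1355/2948 ≈ -0.45963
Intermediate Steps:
E = 32 (E = -½*(-64) = 32)
Z = -61/44 (Z = (10 + 51)/(32 - 76) = 61/(-44) = 61*(-1/44) = -61/44 ≈ -1.3864)
(Z - 91)/(70 + C) = (-61/44 - 91)/(70 + 131) = -4065/44/201 = -4065/44*1/201 = -1355/2948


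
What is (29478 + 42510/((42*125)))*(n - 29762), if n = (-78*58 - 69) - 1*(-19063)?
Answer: -78907744564/175 ≈ -4.5090e+8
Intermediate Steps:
n = 14470 (n = (-4524 - 69) + 19063 = -4593 + 19063 = 14470)
(29478 + 42510/((42*125)))*(n - 29762) = (29478 + 42510/((42*125)))*(14470 - 29762) = (29478 + 42510/5250)*(-15292) = (29478 + 42510*(1/5250))*(-15292) = (29478 + 1417/175)*(-15292) = (5160067/175)*(-15292) = -78907744564/175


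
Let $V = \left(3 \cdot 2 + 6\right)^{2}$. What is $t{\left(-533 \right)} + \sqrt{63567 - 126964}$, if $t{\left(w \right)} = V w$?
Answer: $-76752 + i \sqrt{63397} \approx -76752.0 + 251.79 i$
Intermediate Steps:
$V = 144$ ($V = \left(6 + 6\right)^{2} = 12^{2} = 144$)
$t{\left(w \right)} = 144 w$
$t{\left(-533 \right)} + \sqrt{63567 - 126964} = 144 \left(-533\right) + \sqrt{63567 - 126964} = -76752 + \sqrt{-63397} = -76752 + i \sqrt{63397}$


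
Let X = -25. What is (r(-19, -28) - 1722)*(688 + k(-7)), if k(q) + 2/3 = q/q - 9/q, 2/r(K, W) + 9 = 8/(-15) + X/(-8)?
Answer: -6393600252/5383 ≈ -1.1877e+6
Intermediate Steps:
r(K, W) = -240/769 (r(K, W) = 2/(-9 + (8/(-15) - 25/(-8))) = 2/(-9 + (8*(-1/15) - 25*(-⅛))) = 2/(-9 + (-8/15 + 25/8)) = 2/(-9 + 311/120) = 2/(-769/120) = 2*(-120/769) = -240/769)
k(q) = ⅓ - 9/q (k(q) = -⅔ + (q/q - 9/q) = -⅔ + (1 - 9/q) = ⅓ - 9/q)
(r(-19, -28) - 1722)*(688 + k(-7)) = (-240/769 - 1722)*(688 + (⅓)*(-27 - 7)/(-7)) = -1324458*(688 + (⅓)*(-⅐)*(-34))/769 = -1324458*(688 + 34/21)/769 = -1324458/769*14482/21 = -6393600252/5383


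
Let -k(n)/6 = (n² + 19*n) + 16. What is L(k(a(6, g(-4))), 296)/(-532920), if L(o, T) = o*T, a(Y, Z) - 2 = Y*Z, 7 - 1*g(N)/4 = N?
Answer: 5611124/22205 ≈ 252.70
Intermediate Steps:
g(N) = 28 - 4*N
a(Y, Z) = 2 + Y*Z
k(n) = -96 - 114*n - 6*n² (k(n) = -6*((n² + 19*n) + 16) = -6*(16 + n² + 19*n) = -96 - 114*n - 6*n²)
L(o, T) = T*o
L(k(a(6, g(-4))), 296)/(-532920) = (296*(-96 - 114*(2 + 6*(28 - 4*(-4))) - 6*(2 + 6*(28 - 4*(-4)))²))/(-532920) = (296*(-96 - 114*(2 + 6*(28 + 16)) - 6*(2 + 6*(28 + 16))²))*(-1/532920) = (296*(-96 - 114*(2 + 6*44) - 6*(2 + 6*44)²))*(-1/532920) = (296*(-96 - 114*(2 + 264) - 6*(2 + 264)²))*(-1/532920) = (296*(-96 - 114*266 - 6*266²))*(-1/532920) = (296*(-96 - 30324 - 6*70756))*(-1/532920) = (296*(-96 - 30324 - 424536))*(-1/532920) = (296*(-454956))*(-1/532920) = -134666976*(-1/532920) = 5611124/22205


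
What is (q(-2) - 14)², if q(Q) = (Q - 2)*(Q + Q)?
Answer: 4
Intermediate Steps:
q(Q) = 2*Q*(-2 + Q) (q(Q) = (-2 + Q)*(2*Q) = 2*Q*(-2 + Q))
(q(-2) - 14)² = (2*(-2)*(-2 - 2) - 14)² = (2*(-2)*(-4) - 14)² = (16 - 14)² = 2² = 4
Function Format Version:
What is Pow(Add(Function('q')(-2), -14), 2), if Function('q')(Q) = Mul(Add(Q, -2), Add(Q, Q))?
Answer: 4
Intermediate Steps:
Function('q')(Q) = Mul(2, Q, Add(-2, Q)) (Function('q')(Q) = Mul(Add(-2, Q), Mul(2, Q)) = Mul(2, Q, Add(-2, Q)))
Pow(Add(Function('q')(-2), -14), 2) = Pow(Add(Mul(2, -2, Add(-2, -2)), -14), 2) = Pow(Add(Mul(2, -2, -4), -14), 2) = Pow(Add(16, -14), 2) = Pow(2, 2) = 4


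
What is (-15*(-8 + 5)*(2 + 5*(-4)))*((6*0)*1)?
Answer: 0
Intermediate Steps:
(-15*(-8 + 5)*(2 + 5*(-4)))*((6*0)*1) = (-(-45)*(2 - 20))*(0*1) = -(-45)*(-18)*0 = -15*54*0 = -810*0 = 0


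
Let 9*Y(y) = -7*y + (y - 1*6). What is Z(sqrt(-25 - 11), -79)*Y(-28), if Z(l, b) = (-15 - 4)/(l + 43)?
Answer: -14706/1885 + 2052*I/1885 ≈ -7.8016 + 1.0886*I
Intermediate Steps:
Y(y) = -2/3 - 2*y/3 (Y(y) = (-7*y + (y - 1*6))/9 = (-7*y + (y - 6))/9 = (-7*y + (-6 + y))/9 = (-6 - 6*y)/9 = -2/3 - 2*y/3)
Z(l, b) = -19/(43 + l)
Z(sqrt(-25 - 11), -79)*Y(-28) = (-19/(43 + sqrt(-25 - 11)))*(-2/3 - 2/3*(-28)) = (-19/(43 + sqrt(-36)))*(-2/3 + 56/3) = -19*(43 - 6*I)/1885*18 = -342*(43 - 6*I)/1885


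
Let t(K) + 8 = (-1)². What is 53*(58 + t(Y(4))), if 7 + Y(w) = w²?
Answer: 2703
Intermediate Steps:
Y(w) = -7 + w²
t(K) = -7 (t(K) = -8 + (-1)² = -8 + 1 = -7)
53*(58 + t(Y(4))) = 53*(58 - 7) = 53*51 = 2703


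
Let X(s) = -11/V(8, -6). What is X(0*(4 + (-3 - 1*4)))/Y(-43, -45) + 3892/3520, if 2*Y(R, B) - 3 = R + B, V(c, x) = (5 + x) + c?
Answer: 119659/104720 ≈ 1.1427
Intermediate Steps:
V(c, x) = 5 + c + x
X(s) = -11/7 (X(s) = -11/(5 + 8 - 6) = -11/7)
Y(R, B) = 3/2 + B/2 + R/2 (Y(R, B) = 3/2 + (R + B)/2 = 3/2 + (B + R)/2 = 3/2 + (B/2 + R/2) = 3/2 + B/2 + R/2)
X(0*(4 + (-3 - 1*4)))/Y(-43, -45) + 3892/3520 = -11/(7*(3/2 + (½)*(-45) + (½)*(-43))) + 3892/3520 = -11/(7*(3/2 - 45/2 - 43/2)) + 3892*(1/3520) = -11/(7*(-85/2)) + 973/880 = -11/7*(-2/85) + 973/880 = 22/595 + 973/880 = 119659/104720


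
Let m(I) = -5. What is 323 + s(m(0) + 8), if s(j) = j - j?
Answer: 323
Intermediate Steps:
s(j) = 0
323 + s(m(0) + 8) = 323 + 0 = 323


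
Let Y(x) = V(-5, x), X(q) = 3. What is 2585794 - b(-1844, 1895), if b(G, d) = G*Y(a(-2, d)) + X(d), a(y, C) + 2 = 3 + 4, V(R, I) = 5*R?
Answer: 2539691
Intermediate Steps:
a(y, C) = 5 (a(y, C) = -2 + (3 + 4) = -2 + 7 = 5)
Y(x) = -25 (Y(x) = 5*(-5) = -25)
b(G, d) = 3 - 25*G (b(G, d) = G*(-25) + 3 = -25*G + 3 = 3 - 25*G)
2585794 - b(-1844, 1895) = 2585794 - (3 - 25*(-1844)) = 2585794 - (3 + 46100) = 2585794 - 1*46103 = 2585794 - 46103 = 2539691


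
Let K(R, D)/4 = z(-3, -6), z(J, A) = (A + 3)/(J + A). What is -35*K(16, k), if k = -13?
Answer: -140/3 ≈ -46.667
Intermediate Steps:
z(J, A) = (3 + A)/(A + J)
K(R, D) = 4/3 (K(R, D) = 4*((3 - 6)/(-6 - 3)) = 4*(-3/(-9)) = 4*(-⅑*(-3)) = 4*(⅓) = 4/3)
-35*K(16, k) = -35*4/3 = -140/3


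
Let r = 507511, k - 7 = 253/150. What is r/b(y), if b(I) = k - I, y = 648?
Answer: -76126650/95897 ≈ -793.84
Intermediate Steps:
k = 1303/150 (k = 7 + 253/150 = 1303/150 ≈ 8.6867)
b(I) = 1303/150 - I
r/b(y) = 507511/(1303/150 - 1*648) = 507511/(1303/150 - 648) = 507511/(-95897/150) = 507511*(-150/95897) = -76126650/95897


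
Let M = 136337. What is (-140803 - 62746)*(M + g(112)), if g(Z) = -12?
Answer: -27748817425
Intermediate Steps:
(-140803 - 62746)*(M + g(112)) = (-140803 - 62746)*(136337 - 12) = -203549*136325 = -27748817425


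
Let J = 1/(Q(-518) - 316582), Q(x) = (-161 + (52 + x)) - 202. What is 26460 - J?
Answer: 8398695061/317411 ≈ 26460.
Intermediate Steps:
Q(x) = -311 + x (Q(x) = (-109 + x) - 202 = -311 + x)
J = -1/317411 (J = 1/((-311 - 518) - 316582) = 1/(-829 - 316582) = 1/(-317411) = -1/317411 ≈ -3.1505e-6)
26460 - J = 26460 - 1*(-1/317411) = 26460 + 1/317411 = 8398695061/317411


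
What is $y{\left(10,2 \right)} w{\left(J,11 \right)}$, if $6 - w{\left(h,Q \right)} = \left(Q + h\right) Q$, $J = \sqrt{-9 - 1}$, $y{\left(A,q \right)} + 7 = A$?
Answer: $-345 - 33 i \sqrt{10} \approx -345.0 - 104.36 i$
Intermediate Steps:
$y{\left(A,q \right)} = -7 + A$
$J = i \sqrt{10}$ ($J = \sqrt{-10} = i \sqrt{10} \approx 3.1623 i$)
$w{\left(h,Q \right)} = 6 - Q \left(Q + h\right)$ ($w{\left(h,Q \right)} = 6 - \left(Q + h\right) Q = 6 - Q \left(Q + h\right)$)
$y{\left(10,2 \right)} w{\left(J,11 \right)} = \left(-7 + 10\right) \left(6 - 11^{2} - 11 i \sqrt{10}\right) = 3 \left(6 - 121 - 11 i \sqrt{10}\right) = 3 \left(-115 - 11 i \sqrt{10}\right) = -345 - 33 i \sqrt{10}$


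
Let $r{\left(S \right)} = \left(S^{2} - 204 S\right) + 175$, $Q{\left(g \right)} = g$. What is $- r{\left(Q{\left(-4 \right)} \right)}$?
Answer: $-1007$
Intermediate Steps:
$r{\left(S \right)} = 175 + S^{2} - 204 S$
$- r{\left(Q{\left(-4 \right)} \right)} = - (175 + \left(-4\right)^{2} - -816) = - (175 + 16 + 816) = \left(-1\right) 1007 = -1007$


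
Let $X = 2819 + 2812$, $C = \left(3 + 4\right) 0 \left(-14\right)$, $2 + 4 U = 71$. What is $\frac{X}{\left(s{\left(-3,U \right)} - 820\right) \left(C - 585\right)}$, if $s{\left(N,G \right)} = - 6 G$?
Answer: $\frac{3754}{360165} \approx 0.010423$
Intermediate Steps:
$U = \frac{69}{4}$ ($U = - \frac{1}{2} + \frac{1}{4} \cdot 71 = - \frac{1}{2} + \frac{71}{4} = \frac{69}{4} \approx 17.25$)
$C = 0$ ($C = 7 \cdot 0 \left(-14\right) = 0 \left(-14\right) = 0$)
$X = 5631$
$\frac{X}{\left(s{\left(-3,U \right)} - 820\right) \left(C - 585\right)} = \frac{5631}{\left(\left(-6\right) \frac{69}{4} - 820\right) \left(0 - 585\right)} = \frac{5631}{\left(- \frac{207}{2} - 820\right) \left(-585\right)} = \frac{5631}{\left(- \frac{1847}{2}\right) \left(-585\right)} = \frac{5631}{\frac{1080495}{2}} = 5631 \cdot \frac{2}{1080495} = \frac{3754}{360165}$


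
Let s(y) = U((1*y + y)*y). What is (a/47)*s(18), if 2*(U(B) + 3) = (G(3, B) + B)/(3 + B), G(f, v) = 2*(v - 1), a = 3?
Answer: -982/10199 ≈ -0.096284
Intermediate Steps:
G(f, v) = -2 + 2*v (G(f, v) = 2*(-1 + v) = -2 + 2*v)
U(B) = -3 + (-2 + 3*B)/(2*(3 + B)) (U(B) = -3 + (((-2 + 2*B) + B)/(3 + B))/2 = -3 + ((-2 + 3*B)/(3 + B))/2 = -3 + (-2 + 3*B)/(2*(3 + B)))
s(y) = (-20 - 6*y²)/(2*(3 + 2*y²)) (s(y) = (-20 - 3*(1*y + y)*y)/(2*(3 + (1*y + y)*y)) = (-20 - 3*(y + y)*y)/(2*(3 + (y + y)*y)) = (-20 - 3*2*y*y)/(2*(3 + (2*y)*y)) = (-20 - 6*y²)/(2*(3 + 2*y²)))
(a/47)*s(18) = (3/47)*((-10 - 3*18²)/(3 + 2*18²)) = (3*(1/47))*((-10 - 3*324)/(3 + 2*324)) = 3*((-10 - 972)/(3 + 648))/47 = 3*(-982/651)/47 = 3*((1/651)*(-982))/47 = (3/47)*(-982/651) = -982/10199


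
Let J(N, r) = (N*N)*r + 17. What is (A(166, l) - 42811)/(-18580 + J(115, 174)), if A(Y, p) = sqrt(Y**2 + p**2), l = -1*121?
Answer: -42811/2282587 + sqrt(42197)/2282587 ≈ -0.018665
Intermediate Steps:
l = -121
J(N, r) = 17 + r*N**2 (J(N, r) = N**2*r + 17 = r*N**2 + 17 = 17 + r*N**2)
(A(166, l) - 42811)/(-18580 + J(115, 174)) = (sqrt(166**2 + (-121)**2) - 42811)/(-18580 + (17 + 174*115**2)) = (sqrt(27556 + 14641) - 42811)/(-18580 + (17 + 174*13225)) = (sqrt(42197) - 42811)/(-18580 + (17 + 2301150)) = (-42811 + sqrt(42197))/(-18580 + 2301167) = (-42811 + sqrt(42197))/2282587 = (-42811 + sqrt(42197))*(1/2282587) = -42811/2282587 + sqrt(42197)/2282587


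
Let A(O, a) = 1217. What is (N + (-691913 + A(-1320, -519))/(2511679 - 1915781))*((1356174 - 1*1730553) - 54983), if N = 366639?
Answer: -46903237843885806/297949 ≈ -1.5742e+11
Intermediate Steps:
(N + (-691913 + A(-1320, -519))/(2511679 - 1915781))*((1356174 - 1*1730553) - 54983) = (366639 + (-691913 + 1217)/(2511679 - 1915781))*((1356174 - 1*1730553) - 54983) = (366639 - 690696/595898)*((1356174 - 1730553) - 54983) = (366639 - 690696*1/595898)*(-374379 - 54983) = (366639 - 345348/297949)*(-429362) = (109239378063/297949)*(-429362) = -46903237843885806/297949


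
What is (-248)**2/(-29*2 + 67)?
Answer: 61504/9 ≈ 6833.8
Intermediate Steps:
(-248)**2/(-29*2 + 67) = 61504/(-58 + 67) = 61504/9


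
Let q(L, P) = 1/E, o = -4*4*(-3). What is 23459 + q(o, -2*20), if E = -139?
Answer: 3260800/139 ≈ 23459.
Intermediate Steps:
o = 48 (o = -16*(-3) = 48)
q(L, P) = -1/139 (q(L, P) = 1/(-139) = -1/139)
23459 + q(o, -2*20) = 23459 - 1/139 = 3260800/139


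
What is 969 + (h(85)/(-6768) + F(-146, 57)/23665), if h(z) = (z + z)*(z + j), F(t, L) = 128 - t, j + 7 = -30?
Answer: 3229340869/3336765 ≈ 967.81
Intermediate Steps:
j = -37 (j = -7 - 30 = -37)
h(z) = 2*z*(-37 + z) (h(z) = (z + z)*(z - 37) = (2*z)*(-37 + z) = 2*z*(-37 + z))
969 + (h(85)/(-6768) + F(-146, 57)/23665) = 969 + ((2*85*(-37 + 85))/(-6768) + (128 - 1*(-146))/23665) = 969 + ((2*85*48)*(-1/6768) + (128 + 146)*(1/23665)) = 969 + (8160*(-1/6768) + 274*(1/23665)) = 969 + (-170/141 + 274/23665) = 969 - 3984416/3336765 = 3229340869/3336765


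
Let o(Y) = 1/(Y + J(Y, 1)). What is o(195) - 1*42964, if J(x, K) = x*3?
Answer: -33511919/780 ≈ -42964.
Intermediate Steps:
J(x, K) = 3*x
o(Y) = 1/(4*Y) (o(Y) = 1/(Y + 3*Y) = 1/(4*Y))
o(195) - 1*42964 = (¼)/195 - 1*42964 = (¼)*(1/195) - 42964 = 1/780 - 42964 = -33511919/780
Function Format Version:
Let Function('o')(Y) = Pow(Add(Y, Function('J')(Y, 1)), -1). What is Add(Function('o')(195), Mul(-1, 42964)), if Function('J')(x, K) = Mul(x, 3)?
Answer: Rational(-33511919, 780) ≈ -42964.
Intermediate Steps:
Function('J')(x, K) = Mul(3, x)
Function('o')(Y) = Mul(Rational(1, 4), Pow(Y, -1)) (Function('o')(Y) = Pow(Add(Y, Mul(3, Y)), -1) = Pow(Mul(4, Y), -1) = Mul(Rational(1, 4), Pow(Y, -1)))
Add(Function('o')(195), Mul(-1, 42964)) = Add(Mul(Rational(1, 4), Pow(195, -1)), Mul(-1, 42964)) = Add(Mul(Rational(1, 4), Rational(1, 195)), -42964) = Add(Rational(1, 780), -42964) = Rational(-33511919, 780)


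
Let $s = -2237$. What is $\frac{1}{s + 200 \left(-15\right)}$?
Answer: $- \frac{1}{5237} \approx -0.00019095$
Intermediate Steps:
$\frac{1}{s + 200 \left(-15\right)} = \frac{1}{-2237 + 200 \left(-15\right)} = \frac{1}{-2237 - 3000} = \frac{1}{-5237} = - \frac{1}{5237}$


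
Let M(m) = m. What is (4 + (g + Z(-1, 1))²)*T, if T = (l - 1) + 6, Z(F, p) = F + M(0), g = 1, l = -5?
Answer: 0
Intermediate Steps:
Z(F, p) = F (Z(F, p) = F + 0 = F)
T = 0 (T = (-5 - 1) + 6 = -6 + 6 = 0)
(4 + (g + Z(-1, 1))²)*T = (4 + (1 - 1)²)*0 = (4 + 0²)*0 = (4 + 0)*0 = 4*0 = 0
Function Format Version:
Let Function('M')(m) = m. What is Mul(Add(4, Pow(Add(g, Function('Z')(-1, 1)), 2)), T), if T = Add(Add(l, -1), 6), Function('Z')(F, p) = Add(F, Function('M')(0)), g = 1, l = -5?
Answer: 0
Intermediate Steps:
Function('Z')(F, p) = F (Function('Z')(F, p) = Add(F, 0) = F)
T = 0 (T = Add(Add(-5, -1), 6) = Add(-6, 6) = 0)
Mul(Add(4, Pow(Add(g, Function('Z')(-1, 1)), 2)), T) = Mul(Add(4, Pow(Add(1, -1), 2)), 0) = Mul(Add(4, Pow(0, 2)), 0) = Mul(Add(4, 0), 0) = Mul(4, 0) = 0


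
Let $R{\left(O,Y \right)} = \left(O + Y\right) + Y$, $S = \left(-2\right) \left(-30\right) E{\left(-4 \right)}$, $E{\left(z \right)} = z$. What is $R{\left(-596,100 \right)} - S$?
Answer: $-156$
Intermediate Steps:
$S = -240$ ($S = \left(-2\right) \left(-30\right) \left(-4\right) = 60 \left(-4\right) = -240$)
$R{\left(O,Y \right)} = O + 2 Y$
$R{\left(-596,100 \right)} - S = \left(-596 + 2 \cdot 100\right) - -240 = \left(-596 + 200\right) + 240 = -396 + 240 = -156$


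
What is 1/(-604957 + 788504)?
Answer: 1/183547 ≈ 5.4482e-6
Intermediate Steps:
1/(-604957 + 788504) = 1/183547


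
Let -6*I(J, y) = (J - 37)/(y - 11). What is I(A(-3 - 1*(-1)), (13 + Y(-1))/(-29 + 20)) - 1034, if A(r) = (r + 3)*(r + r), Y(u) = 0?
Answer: -231739/224 ≈ -1034.5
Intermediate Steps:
A(r) = 2*r*(3 + r) (A(r) = (3 + r)*(2*r) = 2*r*(3 + r))
I(J, y) = -(-37 + J)/(6*(-11 + y)) (I(J, y) = -(J - 37)/(6*(y - 11)) = -(-37 + J)/(6*(-11 + y)))
I(A(-3 - 1*(-1)), (13 + Y(-1))/(-29 + 20)) - 1034 = (37 - 2*(-3 - 1*(-1))*(3 + (-3 - 1*(-1))))/(6*(-11 + (13 + 0)/(-29 + 20))) - 1034 = (37 - 2*(-3 + 1)*(3 + (-3 + 1)))/(6*(-11 + 13/(-9))) - 1034 = (37 - 2*(-2)*(3 - 2))/(6*(-11 + 13*(-⅑))) - 1034 = (37 - 2*(-2))/(6*(-11 - 13/9)) - 1034 = (37 - 1*(-4))/(6*(-112/9)) - 1034 = (⅙)*(-9/112)*(37 + 4) - 1034 = (⅙)*(-9/112)*41 - 1034 = -123/224 - 1034 = -231739/224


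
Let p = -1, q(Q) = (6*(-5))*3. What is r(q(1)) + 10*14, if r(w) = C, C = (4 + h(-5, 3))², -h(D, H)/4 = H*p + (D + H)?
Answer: 716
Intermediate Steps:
q(Q) = -90 (q(Q) = -30*3 = -90)
h(D, H) = -4*D (h(D, H) = -4*(H*(-1) + (D + H)) = -4*(-H + (D + H)) = -4*D)
C = 576 (C = (4 - 4*(-5))² = (4 + 20)² = 24² = 576)
r(w) = 576
r(q(1)) + 10*14 = 576 + 10*14 = 576 + 140 = 716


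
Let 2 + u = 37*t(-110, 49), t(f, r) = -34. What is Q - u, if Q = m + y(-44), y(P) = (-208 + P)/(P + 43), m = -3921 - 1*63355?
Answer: -65764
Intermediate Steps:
m = -67276 (m = -3921 - 63355 = -67276)
y(P) = (-208 + P)/(43 + P)
u = -1260 (u = -2 + 37*(-34) = -2 - 1258 = -1260)
Q = -67024 (Q = -67276 + (-208 - 44)/(43 - 44) = -67276 - 252/(-1) = -67276 - 1*(-252) = -67276 + 252 = -67024)
Q - u = -67024 - 1*(-1260) = -67024 + 1260 = -65764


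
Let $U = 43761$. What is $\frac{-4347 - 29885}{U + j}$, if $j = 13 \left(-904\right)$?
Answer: $- \frac{34232}{32009} \approx -1.0694$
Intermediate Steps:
$j = -11752$
$\frac{-4347 - 29885}{U + j} = \frac{-4347 - 29885}{43761 - 11752} = - \frac{34232}{32009}$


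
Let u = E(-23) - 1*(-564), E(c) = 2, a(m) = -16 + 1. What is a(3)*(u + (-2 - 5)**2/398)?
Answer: -3379755/398 ≈ -8491.8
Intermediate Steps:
a(m) = -15
u = 566 (u = 2 - 1*(-564) = 2 + 564 = 566)
a(3)*(u + (-2 - 5)**2/398) = -15*(566 + (-2 - 5)**2/398) = -15*(566 + (-7)**2*(1/398)) = -15*(566 + 49*(1/398)) = -15*(566 + 49/398) = -15*225317/398 = -3379755/398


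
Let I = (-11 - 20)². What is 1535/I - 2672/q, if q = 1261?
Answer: -632157/1211821 ≈ -0.52166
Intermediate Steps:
I = 961 (I = (-31)² = 961)
1535/I - 2672/q = 1535/961 - 2672/1261 = -632157/1211821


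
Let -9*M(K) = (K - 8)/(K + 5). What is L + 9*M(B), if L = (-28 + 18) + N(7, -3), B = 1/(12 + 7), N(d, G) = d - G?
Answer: 151/96 ≈ 1.5729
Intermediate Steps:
B = 1/19 ≈ 0.052632
L = 0 (L = (-28 + 18) + (7 - 1*(-3)) = -10 + (7 + 3) = -10 + 10 = 0)
M(K) = -(-8 + K)/(9*(5 + K)) (M(K) = -(K - 8)/(9*(K + 5)) = -(-8 + K)/(9*(5 + K)))
L + 9*M(B) = 0 + 9*((8 - 1*1/19)/(9*(5 + 1/19))) = 0 + 9*((8 - 1/19)/(9*(96/19))) = 0 + 9*((⅑)*(19/96)*(151/19)) = 0 + 9*(151/864) = 0 + 151/96 = 151/96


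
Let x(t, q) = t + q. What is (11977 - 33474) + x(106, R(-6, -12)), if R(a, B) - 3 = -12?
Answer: -21400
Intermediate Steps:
R(a, B) = -9 (R(a, B) = 3 - 12 = -9)
x(t, q) = q + t
(11977 - 33474) + x(106, R(-6, -12)) = (11977 - 33474) + (-9 + 106) = -21497 + 97 = -21400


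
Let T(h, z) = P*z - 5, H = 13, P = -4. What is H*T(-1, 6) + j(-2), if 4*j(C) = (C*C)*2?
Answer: -375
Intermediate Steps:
j(C) = C²/2 (j(C) = ((C*C)*2)/4 = (C²*2)/4 = (2*C²)/4 = C²/2)
T(h, z) = -5 - 4*z (T(h, z) = -4*z - 5 = -5 - 4*z)
H*T(-1, 6) + j(-2) = 13*(-5 - 4*6) + (½)*(-2)² = 13*(-5 - 24) + (½)*4 = 13*(-29) + 2 = -377 + 2 = -375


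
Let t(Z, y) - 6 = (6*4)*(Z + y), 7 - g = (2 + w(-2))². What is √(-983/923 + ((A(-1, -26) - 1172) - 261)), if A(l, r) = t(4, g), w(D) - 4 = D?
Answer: 488*I*√5538/923 ≈ 39.345*I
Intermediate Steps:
w(D) = 4 + D
g = -9 (g = 7 - (2 + (4 - 2))² = 7 - (2 + 2)² = 7 - 1*4² = 7 - 1*16 = 7 - 16 = -9)
t(Z, y) = 6 + 24*Z + 24*y (t(Z, y) = 6 + (6*4)*(Z + y) = 6 + 24*(Z + y) = 6 + (24*Z + 24*y) = 6 + 24*Z + 24*y)
A(l, r) = -114 (A(l, r) = 6 + 24*4 + 24*(-9) = 6 + 96 - 216 = -114)
√(-983/923 + ((A(-1, -26) - 1172) - 261)) = √(-983/923 + ((-114 - 1172) - 261)) = √(-983*1/923 + (-1286 - 261)) = √(-983/923 - 1547) = √(-1428864/923) = 488*I*√5538/923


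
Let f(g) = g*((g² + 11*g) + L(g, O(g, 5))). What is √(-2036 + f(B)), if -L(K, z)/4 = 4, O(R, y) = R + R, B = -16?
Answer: 6*I*√85 ≈ 55.317*I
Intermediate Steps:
O(R, y) = 2*R
L(K, z) = -16 (L(K, z) = -4*4 = -16)
f(g) = g*(-16 + g² + 11*g) (f(g) = g*((g² + 11*g) - 16) = g*(-16 + g² + 11*g))
√(-2036 + f(B)) = √(-2036 - 16*(-16 + (-16)² + 11*(-16))) = √(-2036 - 16*(-16 + 256 - 176)) = √(-2036 - 16*64) = √(-2036 - 1024) = √(-3060) = 6*I*√85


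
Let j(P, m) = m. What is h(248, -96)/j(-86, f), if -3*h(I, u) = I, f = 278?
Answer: -124/417 ≈ -0.29736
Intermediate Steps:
h(I, u) = -I/3
h(248, -96)/j(-86, f) = -⅓*248/278 = -248/3*1/278 = -124/417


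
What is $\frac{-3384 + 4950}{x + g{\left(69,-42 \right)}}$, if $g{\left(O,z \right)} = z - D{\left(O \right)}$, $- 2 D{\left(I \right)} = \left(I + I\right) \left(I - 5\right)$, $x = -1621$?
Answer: $\frac{1566}{2753} \approx 0.56883$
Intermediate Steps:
$D{\left(I \right)} = - I \left(-5 + I\right)$ ($D{\left(I \right)} = - \frac{\left(I + I\right) \left(I - 5\right)}{2} = - \frac{2 I \left(-5 + I\right)}{2} = - I \left(-5 + I\right)$)
$g{\left(O,z \right)} = z - O \left(5 - O\right)$
$\frac{-3384 + 4950}{x + g{\left(69,-42 \right)}} = \frac{-3384 + 4950}{-1621 - \left(42 - 69 \left(-5 + 69\right)\right)} = \frac{1566}{-1621 + \left(-42 + 69 \cdot 64\right)} = \frac{1566}{-1621 + \left(-42 + 4416\right)} = \frac{1566}{-1621 + 4374} = \frac{1566}{2753}$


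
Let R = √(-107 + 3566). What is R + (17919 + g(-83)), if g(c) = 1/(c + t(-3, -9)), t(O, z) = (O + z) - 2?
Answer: 1738142/97 + √3459 ≈ 17978.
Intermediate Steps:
R = √3459 ≈ 58.813
t(O, z) = -2 + O + z
g(c) = 1/(-14 + c) (g(c) = 1/(c + (-2 - 3 - 9)) = 1/(c - 14) = 1/(-14 + c))
R + (17919 + g(-83)) = √3459 + (17919 + 1/(-14 - 83)) = √3459 + (17919 + 1/(-97)) = √3459 + (17919 - 1/97) = √3459 + 1738142/97 = 1738142/97 + √3459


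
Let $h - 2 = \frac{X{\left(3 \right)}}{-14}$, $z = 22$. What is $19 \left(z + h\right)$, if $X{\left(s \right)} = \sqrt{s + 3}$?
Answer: $456 - \frac{19 \sqrt{6}}{14} \approx 452.68$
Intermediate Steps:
$X{\left(s \right)} = \sqrt{3 + s}$
$h = 2 - \frac{\sqrt{6}}{14}$ ($h = 2 + \frac{\sqrt{3 + 3}}{-14} = 2 + \sqrt{6} \left(- \frac{1}{14}\right) = 2 - \frac{\sqrt{6}}{14} \approx 1.825$)
$19 \left(z + h\right) = 19 \left(22 + \left(2 - \frac{\sqrt{6}}{14}\right)\right) = 19 \left(24 - \frac{\sqrt{6}}{14}\right) = 456 - \frac{19 \sqrt{6}}{14}$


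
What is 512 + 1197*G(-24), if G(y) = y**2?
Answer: 689984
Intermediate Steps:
512 + 1197*G(-24) = 512 + 1197*(-24)**2 = 512 + 1197*576 = 512 + 689472 = 689984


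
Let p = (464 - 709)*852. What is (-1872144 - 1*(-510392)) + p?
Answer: -1570492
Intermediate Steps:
p = -208740 (p = -245*852 = -208740)
(-1872144 - 1*(-510392)) + p = (-1872144 - 1*(-510392)) - 208740 = (-1872144 + 510392) - 208740 = -1361752 - 208740 = -1570492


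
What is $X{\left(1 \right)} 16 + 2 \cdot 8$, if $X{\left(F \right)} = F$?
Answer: $32$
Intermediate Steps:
$X{\left(1 \right)} 16 + 2 \cdot 8 = 1 \cdot 16 + 2 \cdot 8 = 16 + 16 = 32$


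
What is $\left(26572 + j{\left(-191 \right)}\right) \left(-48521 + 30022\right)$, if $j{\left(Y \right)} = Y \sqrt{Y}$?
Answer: $-491555428 + 3533309 i \sqrt{191} \approx -4.9156 \cdot 10^{8} + 4.8831 \cdot 10^{7} i$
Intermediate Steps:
$j{\left(Y \right)} = Y^{\frac{3}{2}}$
$\left(26572 + j{\left(-191 \right)}\right) \left(-48521 + 30022\right) = \left(26572 + \left(-191\right)^{\frac{3}{2}}\right) \left(-48521 + 30022\right) = \left(26572 - 191 i \sqrt{191}\right) \left(-18499\right) = -491555428 + 3533309 i \sqrt{191}$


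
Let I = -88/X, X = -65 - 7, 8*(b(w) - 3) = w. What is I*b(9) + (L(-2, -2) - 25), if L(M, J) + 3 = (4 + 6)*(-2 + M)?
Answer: -1511/24 ≈ -62.958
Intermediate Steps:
L(M, J) = -23 + 10*M (L(M, J) = -3 + (4 + 6)*(-2 + M) = -3 + 10*(-2 + M) = -3 + (-20 + 10*M) = -23 + 10*M)
b(w) = 3 + w/8
X = -72
I = 11/9 (I = -88/(-72) = -88*(-1/72) = 11/9 ≈ 1.2222)
I*b(9) + (L(-2, -2) - 25) = 11*(3 + (⅛)*9)/9 + ((-23 + 10*(-2)) - 25) = 11*(3 + 9/8)/9 + ((-23 - 20) - 25) = (11/9)*(33/8) + (-43 - 25) = 121/24 - 68 = -1511/24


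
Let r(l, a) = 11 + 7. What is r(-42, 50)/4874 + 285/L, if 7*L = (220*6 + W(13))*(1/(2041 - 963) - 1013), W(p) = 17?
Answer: 1128450837/508296015071 ≈ 0.0022201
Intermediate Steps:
r(l, a) = 18
L = -208574483/1078 (L = ((220*6 + 17)*(1/(2041 - 963) - 1013))/7 = ((1320 + 17)*(1/1078 - 1013))/7 = (1337*(1/1078 - 1013))/7 = (1337*(-1092013/1078))/7 = (⅐)*(-208574483/154) = -208574483/1078 ≈ -1.9348e+5)
r(-42, 50)/4874 + 285/L = 18/4874 + 285/(-208574483/1078) = 18*(1/4874) + 285*(-1078/208574483) = 9/2437 - 307230/208574483 = 1128450837/508296015071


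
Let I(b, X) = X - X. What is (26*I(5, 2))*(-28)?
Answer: 0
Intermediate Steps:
I(b, X) = 0
(26*I(5, 2))*(-28) = (26*0)*(-28) = 0*(-28) = 0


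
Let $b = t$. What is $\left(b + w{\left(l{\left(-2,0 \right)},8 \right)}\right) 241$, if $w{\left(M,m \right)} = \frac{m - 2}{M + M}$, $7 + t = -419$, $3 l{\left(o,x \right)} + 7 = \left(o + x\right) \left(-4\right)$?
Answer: $-100497$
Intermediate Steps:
$l{\left(o,x \right)} = - \frac{7}{3} - \frac{4 o}{3} - \frac{4 x}{3}$ ($l{\left(o,x \right)} = - \frac{7}{3} + \frac{\left(o + x\right) \left(-4\right)}{3} = - \frac{7}{3} + \frac{- 4 o - 4 x}{3} = - \frac{7}{3} - \left(\frac{4 o}{3} + \frac{4 x}{3}\right) = - \frac{7}{3} - \frac{4 o}{3} - \frac{4 x}{3}$)
$t = -426$ ($t = -7 - 419 = -426$)
$b = -426$
$w{\left(M,m \right)} = \frac{-2 + m}{2 M}$
$\left(b + w{\left(l{\left(-2,0 \right)},8 \right)}\right) 241 = \left(-426 + \frac{-2 + 8}{2 \left(- \frac{7}{3} - - \frac{8}{3} - 0\right)}\right) 241 = \left(-426 + \frac{1}{2} \frac{1}{- \frac{7}{3} + \frac{8}{3} + 0} \cdot 6\right) 241 = \left(-426 + \frac{1}{2} \frac{1}{\frac{1}{3}} \cdot 6\right) 241 = \left(-426 + \frac{1}{2} \cdot 3 \cdot 6\right) 241 = \left(-426 + 9\right) 241 = \left(-417\right) 241 = -100497$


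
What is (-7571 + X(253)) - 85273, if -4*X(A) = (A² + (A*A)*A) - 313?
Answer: -16629349/4 ≈ -4.1573e+6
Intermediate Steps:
X(A) = 313/4 - A²/4 - A³/4 (X(A) = -((A² + (A*A)*A) - 313)/4 = -((A² + A²*A) - 313)/4 = -((A² + A³) - 313)/4 = -(-313 + A² + A³)/4 = 313/4 - A²/4 - A³/4)
(-7571 + X(253)) - 85273 = (-7571 + (313/4 - ¼*253² - ¼*253³)) - 85273 = (-7571 + (313/4 - ¼*64009 - ¼*16194277)) - 85273 = (-7571 + (313/4 - 64009/4 - 16194277/4)) - 85273 = (-7571 - 16257973/4) - 85273 = -16288257/4 - 85273 = -16629349/4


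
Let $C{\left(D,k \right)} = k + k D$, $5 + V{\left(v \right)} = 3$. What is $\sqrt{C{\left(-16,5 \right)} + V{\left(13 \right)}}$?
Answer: $i \sqrt{77} \approx 8.775 i$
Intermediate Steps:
$V{\left(v \right)} = -2$ ($V{\left(v \right)} = -5 + 3 = -2$)
$C{\left(D,k \right)} = k + D k$
$\sqrt{C{\left(-16,5 \right)} + V{\left(13 \right)}} = \sqrt{5 \left(1 - 16\right) - 2} = \sqrt{5 \left(-15\right) - 2} = \sqrt{-75 - 2} = \sqrt{-77} = i \sqrt{77}$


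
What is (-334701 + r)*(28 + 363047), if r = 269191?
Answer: -23785043250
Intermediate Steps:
(-334701 + r)*(28 + 363047) = (-334701 + 269191)*(28 + 363047) = -65510*363075 = -23785043250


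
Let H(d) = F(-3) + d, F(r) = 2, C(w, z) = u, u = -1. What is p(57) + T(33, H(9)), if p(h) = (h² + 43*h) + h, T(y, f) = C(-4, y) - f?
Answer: 5745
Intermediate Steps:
C(w, z) = -1
H(d) = 2 + d
T(y, f) = -1 - f
p(h) = h² + 44*h
p(57) + T(33, H(9)) = 57*(44 + 57) + (-1 - (2 + 9)) = 57*101 + (-1 - 1*11) = 5757 + (-1 - 11) = 5757 - 12 = 5745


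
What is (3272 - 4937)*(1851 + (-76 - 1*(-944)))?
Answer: -4527135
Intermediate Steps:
(3272 - 4937)*(1851 + (-76 - 1*(-944))) = -1665*(1851 + (-76 + 944)) = -1665*(1851 + 868) = -1665*2719 = -4527135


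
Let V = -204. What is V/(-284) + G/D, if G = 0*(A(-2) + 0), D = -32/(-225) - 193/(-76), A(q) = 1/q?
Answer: 51/71 ≈ 0.71831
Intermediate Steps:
A(q) = 1/q
D = 45857/17100 (D = -32*(-1/225) - 193*(-1/76) = 32/225 + 193/76 = 45857/17100 ≈ 2.6817)
G = 0 (G = 0*(1/(-2) + 0) = 0*(-½ + 0) = 0*(-½) = 0)
V/(-284) + G/D = -204/(-284) + 0/(45857/17100) = -204*(-1/284) + 0*(17100/45857) = 51/71 + 0 = 51/71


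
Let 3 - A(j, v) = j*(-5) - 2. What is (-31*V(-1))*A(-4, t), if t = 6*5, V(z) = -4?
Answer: -1860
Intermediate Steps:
t = 30
A(j, v) = 5 + 5*j (A(j, v) = 3 - (j*(-5) - 2) = 3 - (-5*j - 2) = 3 - (-2 - 5*j) = 3 + (2 + 5*j) = 5 + 5*j)
(-31*V(-1))*A(-4, t) = (-31*(-4))*(5 + 5*(-4)) = 124*(5 - 20) = 124*(-15) = -1860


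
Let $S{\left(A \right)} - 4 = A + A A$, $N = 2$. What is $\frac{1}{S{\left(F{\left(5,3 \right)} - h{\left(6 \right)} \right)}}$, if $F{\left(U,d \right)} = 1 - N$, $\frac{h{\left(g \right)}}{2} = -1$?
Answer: $\frac{1}{6} \approx 0.16667$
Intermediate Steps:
$h{\left(g \right)} = -2$ ($h{\left(g \right)} = 2 \left(-1\right) = -2$)
$F{\left(U,d \right)} = -1$ ($F{\left(U,d \right)} = 1 - 2 = -1$)
$S{\left(A \right)} = 4 + A + A^{2}$ ($S{\left(A \right)} = 4 + \left(A + A A\right) = 4 + \left(A + A^{2}\right) = 4 + A + A^{2}$)
$\frac{1}{S{\left(F{\left(5,3 \right)} - h{\left(6 \right)} \right)}} = \frac{1}{4 - -1 + \left(-1 - -2\right)^{2}} = \frac{1}{4 + \left(-1 + 2\right) + \left(-1 + 2\right)^{2}} = \frac{1}{4 + 1 + 1^{2}} = \frac{1}{4 + 1 + 1} = \frac{1}{6}$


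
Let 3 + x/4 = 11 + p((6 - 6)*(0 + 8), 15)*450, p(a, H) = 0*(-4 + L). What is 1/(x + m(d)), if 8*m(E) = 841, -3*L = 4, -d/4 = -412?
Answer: 8/1097 ≈ 0.0072926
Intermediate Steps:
d = 1648 (d = -4*(-412) = 1648)
L = -4/3 (L = -⅓*4 = -4/3 ≈ -1.3333)
m(E) = 841/8 (m(E) = (⅛)*841 = 841/8)
p(a, H) = 0 (p(a, H) = 0*(-4 - 4/3) = 0*(-16/3) = 0)
x = 32 (x = -12 + 4*(11 + 0*450) = -12 + 4*(11 + 0) = -12 + 4*11 = -12 + 44 = 32)
1/(x + m(d)) = 1/(32 + 841/8) = 1/(1097/8) = 8/1097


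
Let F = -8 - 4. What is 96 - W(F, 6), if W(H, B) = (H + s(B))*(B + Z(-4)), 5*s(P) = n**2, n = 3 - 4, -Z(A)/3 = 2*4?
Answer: -582/5 ≈ -116.40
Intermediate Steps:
Z(A) = -24 (Z(A) = -6*4 = -3*8 = -24)
n = -1
F = -12
s(P) = 1/5 (s(P) = (1/5)*(-1)**2 = (1/5)*1 = 1/5)
W(H, B) = (-24 + B)*(1/5 + H) (W(H, B) = (H + 1/5)*(B - 24) = (1/5 + H)*(-24 + B) = (-24 + B)*(1/5 + H))
96 - W(F, 6) = 96 - (-24/5 - 24*(-12) + (1/5)*6 + 6*(-12)) = 96 - (-24/5 + 288 + 6/5 - 72) = 96 - 1*1062/5 = 96 - 1062/5 = -582/5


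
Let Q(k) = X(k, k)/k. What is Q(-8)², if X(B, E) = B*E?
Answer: 64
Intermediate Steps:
Q(k) = k (Q(k) = (k*k)/k = k²/k = k)
Q(-8)² = (-8)² = 64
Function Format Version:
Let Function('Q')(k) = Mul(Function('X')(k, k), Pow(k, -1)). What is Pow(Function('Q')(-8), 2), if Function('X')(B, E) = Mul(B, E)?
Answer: 64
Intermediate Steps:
Function('Q')(k) = k (Function('Q')(k) = Mul(Mul(k, k), Pow(k, -1)) = Mul(Pow(k, 2), Pow(k, -1)) = k)
Pow(Function('Q')(-8), 2) = Pow(-8, 2) = 64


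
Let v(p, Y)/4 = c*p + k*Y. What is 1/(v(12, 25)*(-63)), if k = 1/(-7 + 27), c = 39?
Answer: -1/118251 ≈ -8.4566e-6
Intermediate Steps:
k = 1/20 ≈ 0.050000
v(p, Y) = 156*p + Y/5 (v(p, Y) = 4*(39*p + Y/20) = 156*p + Y/5)
1/(v(12, 25)*(-63)) = 1/((156*12 + (⅕)*25)*(-63)) = 1/((1872 + 5)*(-63)) = 1/(1877*(-63)) = 1/(-118251) = -1/118251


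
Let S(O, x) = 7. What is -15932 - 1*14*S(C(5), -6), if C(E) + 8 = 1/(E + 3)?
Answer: -16030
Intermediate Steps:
C(E) = -8 + 1/(3 + E) (C(E) = -8 + 1/(E + 3) = -8 + 1/(3 + E))
-15932 - 1*14*S(C(5), -6) = -15932 - 1*14*7 = -15932 - 14*7 = -15932 - 1*98 = -15932 - 98 = -16030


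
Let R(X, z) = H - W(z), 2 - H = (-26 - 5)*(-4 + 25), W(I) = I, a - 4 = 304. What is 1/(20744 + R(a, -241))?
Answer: 1/21638 ≈ 4.6215e-5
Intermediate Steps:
a = 308 (a = 4 + 304 = 308)
H = 653 (H = 2 - (-26 - 5)*(-4 + 25) = 2 - (-31)*21 = 2 - 1*(-651) = 2 + 651 = 653)
R(X, z) = 653 - z
1/(20744 + R(a, -241)) = 1/(20744 + (653 - 1*(-241))) = 1/(20744 + (653 + 241)) = 1/(20744 + 894) = 1/21638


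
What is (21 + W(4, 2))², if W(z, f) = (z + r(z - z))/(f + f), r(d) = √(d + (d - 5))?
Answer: (88 + I*√5)²/16 ≈ 483.69 + 24.597*I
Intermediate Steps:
r(d) = √(-5 + 2*d) (r(d) = √(d + (-5 + d)) = √(-5 + 2*d))
W(z, f) = (z + I*√5)/(2*f) (W(z, f) = (z + √(-5 + 2*(z - z)))/(f + f) = (z + √(-5 + 2*0))/((2*f)) = (z + √(-5 + 0))*(1/(2*f)) = (z + √(-5))*(1/(2*f)) = (z + I*√5)*(1/(2*f)) = (z + I*√5)/(2*f))
(21 + W(4, 2))² = (21 + (½)*(4 + I*√5)/2)² = (21 + (½)*(½)*(4 + I*√5))² = (21 + (1 + I*√5/4))² = (22 + I*√5/4)²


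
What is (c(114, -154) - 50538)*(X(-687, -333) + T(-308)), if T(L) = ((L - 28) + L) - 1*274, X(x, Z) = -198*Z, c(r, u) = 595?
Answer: -3247094088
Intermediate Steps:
T(L) = -302 + 2*L (T(L) = ((-28 + L) + L) - 274 = (-28 + 2*L) - 274 = -302 + 2*L)
(c(114, -154) - 50538)*(X(-687, -333) + T(-308)) = (595 - 50538)*(-198*(-333) + (-302 + 2*(-308))) = -49943*(65934 + (-302 - 616)) = -49943*(65934 - 918) = -49943*65016 = -3247094088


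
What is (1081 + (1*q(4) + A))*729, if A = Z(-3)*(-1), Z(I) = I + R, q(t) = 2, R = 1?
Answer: 790965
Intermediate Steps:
Z(I) = 1 + I (Z(I) = I + 1 = 1 + I)
A = 2 (A = (1 - 3)*(-1) = -2*(-1) = 2)
(1081 + (1*q(4) + A))*729 = (1081 + (1*2 + 2))*729 = (1081 + (2 + 2))*729 = (1081 + 4)*729 = 1085*729 = 790965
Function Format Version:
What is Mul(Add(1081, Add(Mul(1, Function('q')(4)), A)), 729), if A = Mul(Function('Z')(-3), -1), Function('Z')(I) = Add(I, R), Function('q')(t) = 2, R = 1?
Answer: 790965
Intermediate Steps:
Function('Z')(I) = Add(1, I) (Function('Z')(I) = Add(I, 1) = Add(1, I))
A = 2 (A = Mul(Add(1, -3), -1) = Mul(-2, -1) = 2)
Mul(Add(1081, Add(Mul(1, Function('q')(4)), A)), 729) = Mul(Add(1081, Add(Mul(1, 2), 2)), 729) = Mul(Add(1081, Add(2, 2)), 729) = Mul(Add(1081, 4), 729) = Mul(1085, 729) = 790965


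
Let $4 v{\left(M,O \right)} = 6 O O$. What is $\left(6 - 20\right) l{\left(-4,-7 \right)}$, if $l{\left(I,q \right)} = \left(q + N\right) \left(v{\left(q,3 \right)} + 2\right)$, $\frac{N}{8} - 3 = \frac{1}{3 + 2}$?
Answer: $- \frac{20181}{5} \approx -4036.2$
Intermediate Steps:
$v{\left(M,O \right)} = \frac{3 O^{2}}{2}$ ($v{\left(M,O \right)} = \frac{6 O O}{4} = \frac{6 O^{2}}{4} = \frac{3 O^{2}}{2}$)
$N = \frac{128}{5}$ ($N = 24 + \frac{8}{3 + 2} = 24 + \frac{8}{5} = \frac{128}{5} \approx 25.6$)
$l{\left(I,q \right)} = \frac{1984}{5} + \frac{31 q}{2}$ ($l{\left(I,q \right)} = \left(q + \frac{128}{5}\right) \left(\frac{3 \cdot 3^{2}}{2} + 2\right) = \left(\frac{128}{5} + q\right) \left(\frac{3}{2} \cdot 9 + 2\right) = \left(\frac{128}{5} + q\right) \left(\frac{27}{2} + 2\right) = \left(\frac{128}{5} + q\right) \frac{31}{2} = \frac{1984}{5} + \frac{31 q}{2}$)
$\left(6 - 20\right) l{\left(-4,-7 \right)} = \left(6 - 20\right) \left(\frac{1984}{5} + \frac{31}{2} \left(-7\right)\right) = - 14 \left(\frac{1984}{5} - \frac{217}{2}\right) = \left(-14\right) \frac{2883}{10} = - \frac{20181}{5}$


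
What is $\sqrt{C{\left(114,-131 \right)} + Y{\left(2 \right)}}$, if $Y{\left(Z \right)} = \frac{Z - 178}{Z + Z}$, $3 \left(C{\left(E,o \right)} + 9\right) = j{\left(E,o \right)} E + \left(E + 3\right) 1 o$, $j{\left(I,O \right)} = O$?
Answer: $26 i \sqrt{15} \approx 100.7 i$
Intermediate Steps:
$C{\left(E,o \right)} = -9 + \frac{E o}{3} + \frac{o \left(3 + E\right)}{3}$ ($C{\left(E,o \right)} = -9 + \frac{o E + \left(E + 3\right) 1 o}{3} = -9 + \frac{E o + \left(3 + E\right) 1 o}{3} = -9 + \frac{E o + \left(3 + E\right) o}{3} = -9 + \frac{E o + o \left(3 + E\right)}{3} = -9 + \left(\frac{E o}{3} + \frac{o \left(3 + E\right)}{3}\right) = -9 + \frac{E o}{3} + \frac{o \left(3 + E\right)}{3}$)
$Y{\left(Z \right)} = \frac{-178 + Z}{2 Z}$
$\sqrt{C{\left(114,-131 \right)} + Y{\left(2 \right)}} = \sqrt{\left(-9 - 131 + \frac{2}{3} \cdot 114 \left(-131\right)\right) + \frac{-178 + 2}{2 \cdot 2}} = \sqrt{\left(-9 - 131 - 9956\right) + \frac{1}{2} \cdot \frac{1}{2} \left(-176\right)} = \sqrt{-10096 - 44} = \sqrt{-10140} = 26 i \sqrt{15}$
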